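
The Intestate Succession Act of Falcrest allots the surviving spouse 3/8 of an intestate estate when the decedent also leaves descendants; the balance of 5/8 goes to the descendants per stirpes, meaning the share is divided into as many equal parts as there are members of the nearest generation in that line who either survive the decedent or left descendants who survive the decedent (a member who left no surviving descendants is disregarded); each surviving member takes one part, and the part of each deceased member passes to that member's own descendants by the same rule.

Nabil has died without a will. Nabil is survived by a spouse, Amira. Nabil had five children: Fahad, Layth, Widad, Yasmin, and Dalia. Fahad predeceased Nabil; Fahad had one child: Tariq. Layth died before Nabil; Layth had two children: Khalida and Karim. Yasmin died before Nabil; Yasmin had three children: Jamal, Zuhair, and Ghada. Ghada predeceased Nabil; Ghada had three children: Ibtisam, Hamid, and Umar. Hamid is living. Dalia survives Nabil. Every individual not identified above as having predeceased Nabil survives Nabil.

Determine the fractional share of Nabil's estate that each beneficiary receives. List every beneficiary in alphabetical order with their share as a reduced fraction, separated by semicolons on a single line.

Amira, as surviving spouse, takes 3/8.
The remaining 5/8 passes to Nabil's descendants per stirpes.
The 5/8 is divided into 5 equal shares of 1/8 among Fahad, Layth, Widad, Yasmin, Dalia.
Fahad predeceased; the 1/8 allotted to Fahad's branch passes to Fahad's issue by representation.
Tariq is the sole taker at this level and receives the full 1/8.
Layth predeceased; the 1/8 allotted to Layth's branch passes to Layth's issue by representation.
The 1/8 is divided into 2 equal shares of 1/16 among Khalida, Karim.
Khalida is living and takes 1/16.
Karim is living and takes 1/16.
Widad is living and takes 1/8.
Yasmin predeceased; the 1/8 allotted to Yasmin's branch passes to Yasmin's issue by representation.
The 1/8 is divided into 3 equal shares of 1/24 among Jamal, Zuhair, Ghada.
Jamal is living and takes 1/24.
Zuhair is living and takes 1/24.
Ghada predeceased; the 1/24 allotted to Ghada's branch passes to Ghada's issue by representation.
The 1/24 is divided into 3 equal shares of 1/72 among Ibtisam, Hamid, Umar.
Ibtisam is living and takes 1/72.
Hamid is living and takes 1/72.
Umar is living and takes 1/72.
Dalia is living and takes 1/8.

Amira 3/8; Dalia 1/8; Hamid 1/72; Ibtisam 1/72; Jamal 1/24; Karim 1/16; Khalida 1/16; Tariq 1/8; Umar 1/72; Widad 1/8; Zuhair 1/24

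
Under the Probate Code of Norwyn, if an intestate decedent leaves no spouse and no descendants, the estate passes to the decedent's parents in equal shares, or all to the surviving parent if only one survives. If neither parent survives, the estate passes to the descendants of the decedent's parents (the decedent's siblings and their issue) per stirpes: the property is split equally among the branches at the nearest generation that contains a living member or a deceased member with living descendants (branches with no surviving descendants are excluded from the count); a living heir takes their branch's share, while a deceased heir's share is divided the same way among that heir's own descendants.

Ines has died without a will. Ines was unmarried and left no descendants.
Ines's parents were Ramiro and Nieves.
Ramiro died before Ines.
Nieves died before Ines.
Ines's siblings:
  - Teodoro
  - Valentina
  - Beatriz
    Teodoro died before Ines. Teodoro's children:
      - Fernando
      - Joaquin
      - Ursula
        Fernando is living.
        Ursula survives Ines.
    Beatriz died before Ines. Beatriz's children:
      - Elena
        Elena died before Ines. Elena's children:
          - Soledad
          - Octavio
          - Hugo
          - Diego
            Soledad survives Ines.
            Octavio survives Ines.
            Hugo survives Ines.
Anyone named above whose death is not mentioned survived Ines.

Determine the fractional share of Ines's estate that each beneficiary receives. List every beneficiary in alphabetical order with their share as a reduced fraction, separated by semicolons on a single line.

Neither parent survives and there are no descendants, so the estate passes to Ines's siblings and their issue per stirpes.
The estate is divided into 3 equal shares of 1/3 among Teodoro, Valentina, Beatriz.
Teodoro predeceased; the 1/3 allotted to Teodoro's branch passes to Teodoro's issue by representation.
The 1/3 is divided into 3 equal shares of 1/9 among Fernando, Joaquin, Ursula.
Fernando is living and takes 1/9.
Joaquin is living and takes 1/9.
Ursula is living and takes 1/9.
Valentina is living and takes 1/3.
Beatriz predeceased; the 1/3 allotted to Beatriz's branch passes to Beatriz's issue by representation.
Elena's line is the sole branch at this level, so the full 1/3 passes to Elena's issue by representation.
The 1/3 is divided into 4 equal shares of 1/12 among Soledad, Octavio, Hugo, Diego.
Soledad is living and takes 1/12.
Octavio is living and takes 1/12.
Hugo is living and takes 1/12.
Diego is living and takes 1/12.

Diego 1/12; Fernando 1/9; Hugo 1/12; Joaquin 1/9; Octavio 1/12; Soledad 1/12; Ursula 1/9; Valentina 1/3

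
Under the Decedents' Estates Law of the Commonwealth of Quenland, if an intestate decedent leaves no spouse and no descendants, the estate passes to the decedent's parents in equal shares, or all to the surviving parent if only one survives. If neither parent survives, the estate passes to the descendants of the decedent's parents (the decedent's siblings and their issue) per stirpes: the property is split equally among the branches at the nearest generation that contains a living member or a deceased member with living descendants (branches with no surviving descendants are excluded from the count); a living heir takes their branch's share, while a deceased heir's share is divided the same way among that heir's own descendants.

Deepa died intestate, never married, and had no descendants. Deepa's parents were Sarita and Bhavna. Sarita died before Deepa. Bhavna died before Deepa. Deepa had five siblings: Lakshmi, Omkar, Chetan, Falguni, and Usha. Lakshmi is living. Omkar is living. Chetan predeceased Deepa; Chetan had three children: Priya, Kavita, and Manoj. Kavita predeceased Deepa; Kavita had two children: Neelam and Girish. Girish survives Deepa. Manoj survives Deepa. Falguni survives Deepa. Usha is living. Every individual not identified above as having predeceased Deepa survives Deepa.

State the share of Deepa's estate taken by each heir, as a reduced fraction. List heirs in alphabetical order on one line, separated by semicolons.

Falguni 1/5; Girish 1/30; Lakshmi 1/5; Manoj 1/15; Neelam 1/30; Omkar 1/5; Priya 1/15; Usha 1/5

Neither parent survives and there are no descendants, so the estate passes to Deepa's siblings and their issue per stirpes.
The estate is divided into 5 equal shares of 1/5 among Lakshmi, Omkar, Chetan, Falguni, Usha.
Lakshmi is living and takes 1/5.
Omkar is living and takes 1/5.
Chetan predeceased; the 1/5 allotted to Chetan's branch passes to Chetan's issue by representation.
The 1/5 is divided into 3 equal shares of 1/15 among Priya, Kavita, Manoj.
Priya is living and takes 1/15.
Kavita predeceased; the 1/15 allotted to Kavita's branch passes to Kavita's issue by representation.
The 1/15 is divided into 2 equal shares of 1/30 among Neelam, Girish.
Neelam is living and takes 1/30.
Girish is living and takes 1/30.
Manoj is living and takes 1/15.
Falguni is living and takes 1/5.
Usha is living and takes 1/5.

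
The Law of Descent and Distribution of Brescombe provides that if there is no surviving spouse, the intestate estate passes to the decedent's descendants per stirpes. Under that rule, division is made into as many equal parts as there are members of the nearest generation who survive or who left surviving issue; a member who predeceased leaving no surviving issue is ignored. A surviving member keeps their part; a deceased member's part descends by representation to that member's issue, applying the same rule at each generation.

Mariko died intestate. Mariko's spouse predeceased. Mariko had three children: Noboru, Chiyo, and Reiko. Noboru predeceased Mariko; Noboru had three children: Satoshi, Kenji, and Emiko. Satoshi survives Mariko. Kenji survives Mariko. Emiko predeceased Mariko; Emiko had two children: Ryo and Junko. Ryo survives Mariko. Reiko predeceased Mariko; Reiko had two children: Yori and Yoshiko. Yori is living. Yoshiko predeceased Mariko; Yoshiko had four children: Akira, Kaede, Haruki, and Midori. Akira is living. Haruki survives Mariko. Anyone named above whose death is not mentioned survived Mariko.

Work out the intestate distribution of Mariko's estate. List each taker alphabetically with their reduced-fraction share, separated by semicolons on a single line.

There is no surviving spouse, so the entire estate passes to Mariko's descendants per stirpes.
The estate is divided into 3 equal shares of 1/3 among Noboru, Chiyo, Reiko.
Noboru predeceased; the 1/3 allotted to Noboru's branch passes to Noboru's issue by representation.
The 1/3 is divided into 3 equal shares of 1/9 among Satoshi, Kenji, Emiko.
Satoshi is living and takes 1/9.
Kenji is living and takes 1/9.
Emiko predeceased; the 1/9 allotted to Emiko's branch passes to Emiko's issue by representation.
The 1/9 is divided into 2 equal shares of 1/18 among Ryo, Junko.
Ryo is living and takes 1/18.
Junko is living and takes 1/18.
Chiyo is living and takes 1/3.
Reiko predeceased; the 1/3 allotted to Reiko's branch passes to Reiko's issue by representation.
The 1/3 is divided into 2 equal shares of 1/6 among Yori, Yoshiko.
Yori is living and takes 1/6.
Yoshiko predeceased; the 1/6 allotted to Yoshiko's branch passes to Yoshiko's issue by representation.
The 1/6 is divided into 4 equal shares of 1/24 among Akira, Kaede, Haruki, Midori.
Akira is living and takes 1/24.
Kaede is living and takes 1/24.
Haruki is living and takes 1/24.
Midori is living and takes 1/24.

Akira 1/24; Chiyo 1/3; Haruki 1/24; Junko 1/18; Kaede 1/24; Kenji 1/9; Midori 1/24; Ryo 1/18; Satoshi 1/9; Yori 1/6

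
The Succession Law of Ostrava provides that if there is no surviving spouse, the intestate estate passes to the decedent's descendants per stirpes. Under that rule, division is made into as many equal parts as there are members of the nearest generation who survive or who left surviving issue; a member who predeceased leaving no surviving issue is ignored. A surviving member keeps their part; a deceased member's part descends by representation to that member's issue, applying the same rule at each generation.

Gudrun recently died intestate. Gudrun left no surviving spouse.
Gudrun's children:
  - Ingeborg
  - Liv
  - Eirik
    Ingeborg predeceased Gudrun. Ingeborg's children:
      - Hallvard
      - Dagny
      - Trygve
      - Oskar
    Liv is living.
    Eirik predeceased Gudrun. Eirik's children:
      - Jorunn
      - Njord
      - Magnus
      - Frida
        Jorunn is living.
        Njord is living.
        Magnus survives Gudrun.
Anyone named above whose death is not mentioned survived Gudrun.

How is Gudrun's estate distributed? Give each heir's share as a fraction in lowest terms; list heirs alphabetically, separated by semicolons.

There is no surviving spouse, so the entire estate passes to Gudrun's descendants per stirpes.
The estate is divided into 3 equal shares of 1/3 among Ingeborg, Liv, Eirik.
Ingeborg predeceased; the 1/3 allotted to Ingeborg's branch passes to Ingeborg's issue by representation.
The 1/3 is divided into 4 equal shares of 1/12 among Hallvard, Dagny, Trygve, Oskar.
Hallvard is living and takes 1/12.
Dagny is living and takes 1/12.
Trygve is living and takes 1/12.
Oskar is living and takes 1/12.
Liv is living and takes 1/3.
Eirik predeceased; the 1/3 allotted to Eirik's branch passes to Eirik's issue by representation.
The 1/3 is divided into 4 equal shares of 1/12 among Jorunn, Njord, Magnus, Frida.
Jorunn is living and takes 1/12.
Njord is living and takes 1/12.
Magnus is living and takes 1/12.
Frida is living and takes 1/12.

Dagny 1/12; Frida 1/12; Hallvard 1/12; Jorunn 1/12; Liv 1/3; Magnus 1/12; Njord 1/12; Oskar 1/12; Trygve 1/12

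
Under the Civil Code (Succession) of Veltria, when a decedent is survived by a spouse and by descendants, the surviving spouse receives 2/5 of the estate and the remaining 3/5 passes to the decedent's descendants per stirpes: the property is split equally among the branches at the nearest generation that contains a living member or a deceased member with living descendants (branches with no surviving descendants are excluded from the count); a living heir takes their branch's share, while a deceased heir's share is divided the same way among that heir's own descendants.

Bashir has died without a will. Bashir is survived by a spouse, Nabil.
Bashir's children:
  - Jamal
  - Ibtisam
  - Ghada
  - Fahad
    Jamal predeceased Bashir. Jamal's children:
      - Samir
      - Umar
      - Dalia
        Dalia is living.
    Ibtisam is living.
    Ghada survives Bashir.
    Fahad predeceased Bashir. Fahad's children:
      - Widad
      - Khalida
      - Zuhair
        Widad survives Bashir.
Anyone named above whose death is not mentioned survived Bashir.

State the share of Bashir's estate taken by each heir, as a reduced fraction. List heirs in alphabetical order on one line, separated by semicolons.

Dalia 1/20; Ghada 3/20; Ibtisam 3/20; Khalida 1/20; Nabil 2/5; Samir 1/20; Umar 1/20; Widad 1/20; Zuhair 1/20

Nabil, as surviving spouse, takes 2/5.
The remaining 3/5 passes to Bashir's descendants per stirpes.
The 3/5 is divided into 4 equal shares of 3/20 among Jamal, Ibtisam, Ghada, Fahad.
Jamal predeceased; the 3/20 allotted to Jamal's branch passes to Jamal's issue by representation.
The 3/20 is divided into 3 equal shares of 1/20 among Samir, Umar, Dalia.
Samir is living and takes 1/20.
Umar is living and takes 1/20.
Dalia is living and takes 1/20.
Ibtisam is living and takes 3/20.
Ghada is living and takes 3/20.
Fahad predeceased; the 3/20 allotted to Fahad's branch passes to Fahad's issue by representation.
The 3/20 is divided into 3 equal shares of 1/20 among Widad, Khalida, Zuhair.
Widad is living and takes 1/20.
Khalida is living and takes 1/20.
Zuhair is living and takes 1/20.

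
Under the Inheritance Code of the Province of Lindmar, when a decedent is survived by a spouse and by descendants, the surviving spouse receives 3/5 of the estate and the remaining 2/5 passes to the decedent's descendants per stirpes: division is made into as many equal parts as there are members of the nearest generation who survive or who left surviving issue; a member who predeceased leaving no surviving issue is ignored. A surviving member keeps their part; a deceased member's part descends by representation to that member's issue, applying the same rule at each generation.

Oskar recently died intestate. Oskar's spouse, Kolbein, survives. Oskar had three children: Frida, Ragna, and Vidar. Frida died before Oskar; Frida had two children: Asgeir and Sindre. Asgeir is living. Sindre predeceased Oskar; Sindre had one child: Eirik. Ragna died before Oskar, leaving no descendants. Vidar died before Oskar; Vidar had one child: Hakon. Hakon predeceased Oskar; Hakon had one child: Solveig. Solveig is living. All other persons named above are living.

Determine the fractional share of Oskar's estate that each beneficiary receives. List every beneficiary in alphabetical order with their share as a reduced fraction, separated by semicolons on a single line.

Asgeir 1/10; Eirik 1/10; Kolbein 3/5; Solveig 1/5

Kolbein, as surviving spouse, takes 3/5.
The remaining 2/5 passes to Oskar's descendants per stirpes.
Ragna left no surviving issue, so that branch lapses and is disregarded.
The 2/5 is divided into 2 equal shares of 1/5 among Frida, Vidar.
Frida predeceased; the 1/5 allotted to Frida's branch passes to Frida's issue by representation.
The 1/5 is divided into 2 equal shares of 1/10 among Asgeir, Sindre.
Asgeir is living and takes 1/10.
Sindre predeceased; the 1/10 allotted to Sindre's branch passes to Sindre's issue by representation.
Eirik is the sole taker at this level and receives the full 1/10.
Vidar predeceased; the 1/5 allotted to Vidar's branch passes to Vidar's issue by representation.
Hakon's line is the sole branch at this level, so the full 1/5 passes to Hakon's issue by representation.
Solveig is the sole taker at this level and receives the full 1/5.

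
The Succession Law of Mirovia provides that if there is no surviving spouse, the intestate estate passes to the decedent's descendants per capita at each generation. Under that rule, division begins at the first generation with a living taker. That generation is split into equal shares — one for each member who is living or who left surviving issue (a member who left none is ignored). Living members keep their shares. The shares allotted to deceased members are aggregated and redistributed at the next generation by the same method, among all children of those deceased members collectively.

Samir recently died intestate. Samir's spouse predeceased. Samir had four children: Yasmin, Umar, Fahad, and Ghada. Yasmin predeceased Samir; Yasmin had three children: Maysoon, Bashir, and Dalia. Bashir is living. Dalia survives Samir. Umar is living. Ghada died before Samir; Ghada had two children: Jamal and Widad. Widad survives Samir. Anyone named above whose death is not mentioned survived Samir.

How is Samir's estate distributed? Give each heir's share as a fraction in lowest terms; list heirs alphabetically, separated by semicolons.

There is no surviving spouse, so the entire estate passes to Samir's descendants per capita at each generation.
At generation 1 (Yasmin, Umar, Fahad, Ghada) there are 4 shares of (1)/4 = 1/4 each.
Living: Umar and Fahad — each takes 1/4.
Deceased: Yasmin and Ghada. Their combined 1/2 is pooled and carried to generation 2.
At generation 2 (Maysoon, Bashir, Dalia, Jamal, Widad) there are 5 shares of (1/2)/5 = 1/10 each.
Living: Maysoon, Bashir, Dalia, Jamal, and Widad — each takes 1/10.

Bashir 1/10; Dalia 1/10; Fahad 1/4; Jamal 1/10; Maysoon 1/10; Umar 1/4; Widad 1/10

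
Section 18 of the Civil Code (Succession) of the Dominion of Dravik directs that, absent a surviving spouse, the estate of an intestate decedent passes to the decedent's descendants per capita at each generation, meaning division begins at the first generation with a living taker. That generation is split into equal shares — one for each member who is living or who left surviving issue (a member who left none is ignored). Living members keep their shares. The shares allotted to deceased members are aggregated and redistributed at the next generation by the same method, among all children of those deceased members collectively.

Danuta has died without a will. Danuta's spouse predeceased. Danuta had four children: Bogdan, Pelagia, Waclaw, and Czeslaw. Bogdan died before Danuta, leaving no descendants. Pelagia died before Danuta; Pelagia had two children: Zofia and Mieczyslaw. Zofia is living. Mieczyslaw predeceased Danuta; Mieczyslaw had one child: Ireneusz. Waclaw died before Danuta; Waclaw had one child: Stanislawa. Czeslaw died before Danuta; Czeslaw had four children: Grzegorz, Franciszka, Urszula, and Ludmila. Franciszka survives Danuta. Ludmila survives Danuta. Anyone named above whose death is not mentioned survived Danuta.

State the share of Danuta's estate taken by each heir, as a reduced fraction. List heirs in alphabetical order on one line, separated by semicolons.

Franciszka 1/7; Grzegorz 1/7; Ireneusz 1/7; Ludmila 1/7; Stanislawa 1/7; Urszula 1/7; Zofia 1/7

There is no surviving spouse, so the entire estate passes to Danuta's descendants per capita at each generation.
No one at generation 1 (Pelagia, Waclaw, Czeslaw) is living; moving to the next generation.
At generation 2 (Zofia, Mieczyslaw, Stanislawa, Grzegorz, Franciszka, Urszula, Ludmila) there are 7 shares of (1)/7 = 1/7 each.
Living: Zofia, Stanislawa, Grzegorz, Franciszka, Urszula, and Ludmila — each takes 1/7.
Deceased: Mieczyslaw. That 1/7 share is carried to generation 3.
At generation 3 (Ireneusz) there are 1 shares of (1/7)/1 = 1/7 each.
Living: Ireneusz — each takes 1/7.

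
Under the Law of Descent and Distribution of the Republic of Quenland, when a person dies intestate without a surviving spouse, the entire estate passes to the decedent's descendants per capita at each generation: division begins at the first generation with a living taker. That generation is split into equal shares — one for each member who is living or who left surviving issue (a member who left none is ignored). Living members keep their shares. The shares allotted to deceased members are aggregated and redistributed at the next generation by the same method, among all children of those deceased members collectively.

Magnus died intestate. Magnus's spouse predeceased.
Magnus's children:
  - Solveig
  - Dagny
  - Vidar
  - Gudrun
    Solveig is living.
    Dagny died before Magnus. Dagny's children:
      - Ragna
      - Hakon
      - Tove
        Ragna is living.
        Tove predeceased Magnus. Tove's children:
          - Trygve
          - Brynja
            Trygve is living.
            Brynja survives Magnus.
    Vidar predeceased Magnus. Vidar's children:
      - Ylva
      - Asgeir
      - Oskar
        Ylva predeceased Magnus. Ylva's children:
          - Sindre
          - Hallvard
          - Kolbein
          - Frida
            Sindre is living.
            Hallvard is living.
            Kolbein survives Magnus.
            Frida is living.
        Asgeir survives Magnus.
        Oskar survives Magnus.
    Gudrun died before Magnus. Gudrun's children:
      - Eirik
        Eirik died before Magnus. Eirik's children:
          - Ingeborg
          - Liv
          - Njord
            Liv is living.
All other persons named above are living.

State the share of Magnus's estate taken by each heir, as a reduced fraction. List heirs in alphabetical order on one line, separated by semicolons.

Asgeir 3/28; Brynja 1/28; Frida 1/28; Hakon 3/28; Hallvard 1/28; Ingeborg 1/28; Kolbein 1/28; Liv 1/28; Njord 1/28; Oskar 3/28; Ragna 3/28; Sindre 1/28; Solveig 1/4; Trygve 1/28

There is no surviving spouse, so the entire estate passes to Magnus's descendants per capita at each generation.
At generation 1 (Solveig, Dagny, Vidar, Gudrun) there are 4 shares of (1)/4 = 1/4 each.
Living: Solveig — each takes 1/4.
Deceased: Dagny, Vidar, and Gudrun. Their combined 3/4 is pooled and carried to generation 2.
At generation 2 (Ragna, Hakon, Tove, Ylva, Asgeir, Oskar, Eirik) there are 7 shares of (3/4)/7 = 3/28 each.
Living: Ragna, Hakon, Asgeir, and Oskar — each takes 3/28.
Deceased: Tove, Ylva, and Eirik. Their combined 9/28 is pooled and carried to generation 3.
At generation 3 (Trygve, Brynja, Sindre, Hallvard, Kolbein, Frida, Ingeborg, Liv, Njord) there are 9 shares of (9/28)/9 = 1/28 each.
Living: Trygve, Brynja, Sindre, Hallvard, Kolbein, Frida, Ingeborg, Liv, and Njord — each takes 1/28.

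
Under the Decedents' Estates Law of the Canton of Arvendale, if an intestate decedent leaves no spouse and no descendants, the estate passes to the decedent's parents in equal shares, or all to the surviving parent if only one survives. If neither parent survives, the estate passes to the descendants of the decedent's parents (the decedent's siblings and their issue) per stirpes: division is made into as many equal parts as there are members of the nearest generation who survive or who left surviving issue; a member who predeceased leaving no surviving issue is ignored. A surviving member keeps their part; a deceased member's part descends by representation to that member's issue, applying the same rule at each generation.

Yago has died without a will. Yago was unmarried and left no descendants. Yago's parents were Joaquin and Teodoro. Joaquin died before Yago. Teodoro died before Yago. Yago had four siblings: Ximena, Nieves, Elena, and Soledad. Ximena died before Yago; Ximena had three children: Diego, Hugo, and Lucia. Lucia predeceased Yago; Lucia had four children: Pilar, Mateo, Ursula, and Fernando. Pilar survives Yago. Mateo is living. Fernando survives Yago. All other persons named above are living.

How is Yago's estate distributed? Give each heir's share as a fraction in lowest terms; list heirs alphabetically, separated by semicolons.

Neither parent survives and there are no descendants, so the estate passes to Yago's siblings and their issue per stirpes.
The estate is divided into 4 equal shares of 1/4 among Ximena, Nieves, Elena, Soledad.
Ximena predeceased; the 1/4 allotted to Ximena's branch passes to Ximena's issue by representation.
The 1/4 is divided into 3 equal shares of 1/12 among Diego, Hugo, Lucia.
Diego is living and takes 1/12.
Hugo is living and takes 1/12.
Lucia predeceased; the 1/12 allotted to Lucia's branch passes to Lucia's issue by representation.
The 1/12 is divided into 4 equal shares of 1/48 among Pilar, Mateo, Ursula, Fernando.
Pilar is living and takes 1/48.
Mateo is living and takes 1/48.
Ursula is living and takes 1/48.
Fernando is living and takes 1/48.
Nieves is living and takes 1/4.
Elena is living and takes 1/4.
Soledad is living and takes 1/4.

Diego 1/12; Elena 1/4; Fernando 1/48; Hugo 1/12; Mateo 1/48; Nieves 1/4; Pilar 1/48; Soledad 1/4; Ursula 1/48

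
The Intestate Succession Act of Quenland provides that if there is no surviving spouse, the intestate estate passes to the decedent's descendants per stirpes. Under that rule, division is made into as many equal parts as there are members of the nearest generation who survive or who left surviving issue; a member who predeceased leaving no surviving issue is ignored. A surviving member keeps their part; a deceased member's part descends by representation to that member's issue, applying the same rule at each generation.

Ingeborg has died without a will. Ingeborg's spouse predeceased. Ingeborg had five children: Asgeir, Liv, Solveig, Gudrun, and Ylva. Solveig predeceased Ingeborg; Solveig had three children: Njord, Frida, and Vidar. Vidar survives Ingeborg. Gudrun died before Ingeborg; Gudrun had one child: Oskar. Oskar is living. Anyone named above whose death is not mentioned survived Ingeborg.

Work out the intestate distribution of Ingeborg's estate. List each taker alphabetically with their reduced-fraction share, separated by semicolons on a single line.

There is no surviving spouse, so the entire estate passes to Ingeborg's descendants per stirpes.
The estate is divided into 5 equal shares of 1/5 among Asgeir, Liv, Solveig, Gudrun, Ylva.
Asgeir is living and takes 1/5.
Liv is living and takes 1/5.
Solveig predeceased; the 1/5 allotted to Solveig's branch passes to Solveig's issue by representation.
The 1/5 is divided into 3 equal shares of 1/15 among Njord, Frida, Vidar.
Njord is living and takes 1/15.
Frida is living and takes 1/15.
Vidar is living and takes 1/15.
Gudrun predeceased; the 1/5 allotted to Gudrun's branch passes to Gudrun's issue by representation.
Oskar is the sole taker at this level and receives the full 1/5.
Ylva is living and takes 1/5.

Asgeir 1/5; Frida 1/15; Liv 1/5; Njord 1/15; Oskar 1/5; Vidar 1/15; Ylva 1/5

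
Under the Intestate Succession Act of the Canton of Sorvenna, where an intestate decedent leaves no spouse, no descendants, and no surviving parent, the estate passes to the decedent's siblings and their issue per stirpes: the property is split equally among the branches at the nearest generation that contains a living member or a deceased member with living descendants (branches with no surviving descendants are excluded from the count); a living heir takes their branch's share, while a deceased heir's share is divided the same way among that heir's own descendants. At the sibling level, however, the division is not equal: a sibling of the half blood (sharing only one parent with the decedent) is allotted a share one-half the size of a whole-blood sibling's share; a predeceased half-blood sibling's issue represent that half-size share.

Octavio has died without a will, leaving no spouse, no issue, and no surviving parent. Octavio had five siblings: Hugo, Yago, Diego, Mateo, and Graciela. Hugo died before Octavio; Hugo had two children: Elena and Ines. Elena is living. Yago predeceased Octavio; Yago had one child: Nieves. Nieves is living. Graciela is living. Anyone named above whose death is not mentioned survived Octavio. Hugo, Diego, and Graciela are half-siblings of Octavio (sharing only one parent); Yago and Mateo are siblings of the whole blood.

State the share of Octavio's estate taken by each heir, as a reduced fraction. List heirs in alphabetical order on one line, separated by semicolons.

No spouse, descendants, or parent survives, so the estate passes to Octavio's siblings per stirpes.
Half-blood siblings count for one-half the weight of whole-blood siblings at the initial division.
Dividing 1 in proportion to weights (total weight 7/2): Hugo (weight 1/2) → 1/7; Yago (weight 1) → 2/7; Diego (weight 1/2) → 1/7; Mateo (weight 1) → 2/7; Graciela (weight 1/2) → 1/7.
Hugo predeceased; the 1/7 allotted to Hugo's branch passes to Hugo's issue by representation.
The 1/7 is divided into 2 equal shares of 1/14 among Elena, Ines.
Elena is living and takes 1/14.
Ines is living and takes 1/14.
Yago predeceased; the 2/7 allotted to Yago's branch passes to Yago's issue by representation.
Nieves is the sole taker at this level and receives the full 2/7.
Diego is living and takes 1/7.
Mateo is living and takes 2/7.
Graciela is living and takes 1/7.

Diego 1/7; Elena 1/14; Graciela 1/7; Ines 1/14; Mateo 2/7; Nieves 2/7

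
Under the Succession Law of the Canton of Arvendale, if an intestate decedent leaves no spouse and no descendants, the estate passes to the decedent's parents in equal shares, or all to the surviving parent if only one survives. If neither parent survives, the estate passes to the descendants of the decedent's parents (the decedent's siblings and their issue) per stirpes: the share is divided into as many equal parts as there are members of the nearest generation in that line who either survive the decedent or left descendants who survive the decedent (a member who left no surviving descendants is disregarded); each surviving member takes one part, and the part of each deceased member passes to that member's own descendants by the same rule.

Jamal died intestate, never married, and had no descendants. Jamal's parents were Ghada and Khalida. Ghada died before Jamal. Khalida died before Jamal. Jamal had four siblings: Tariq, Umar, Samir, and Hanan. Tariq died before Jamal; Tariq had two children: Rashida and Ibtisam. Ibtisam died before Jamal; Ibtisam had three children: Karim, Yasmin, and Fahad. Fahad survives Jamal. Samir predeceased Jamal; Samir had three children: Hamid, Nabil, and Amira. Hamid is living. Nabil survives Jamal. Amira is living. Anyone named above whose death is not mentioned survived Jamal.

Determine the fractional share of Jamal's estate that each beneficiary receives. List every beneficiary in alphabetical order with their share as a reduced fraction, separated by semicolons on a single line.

Amira 1/12; Fahad 1/24; Hamid 1/12; Hanan 1/4; Karim 1/24; Nabil 1/12; Rashida 1/8; Umar 1/4; Yasmin 1/24

Neither parent survives and there are no descendants, so the estate passes to Jamal's siblings and their issue per stirpes.
The estate is divided into 4 equal shares of 1/4 among Tariq, Umar, Samir, Hanan.
Tariq predeceased; the 1/4 allotted to Tariq's branch passes to Tariq's issue by representation.
The 1/4 is divided into 2 equal shares of 1/8 among Rashida, Ibtisam.
Rashida is living and takes 1/8.
Ibtisam predeceased; the 1/8 allotted to Ibtisam's branch passes to Ibtisam's issue by representation.
The 1/8 is divided into 3 equal shares of 1/24 among Karim, Yasmin, Fahad.
Karim is living and takes 1/24.
Yasmin is living and takes 1/24.
Fahad is living and takes 1/24.
Umar is living and takes 1/4.
Samir predeceased; the 1/4 allotted to Samir's branch passes to Samir's issue by representation.
The 1/4 is divided into 3 equal shares of 1/12 among Hamid, Nabil, Amira.
Hamid is living and takes 1/12.
Nabil is living and takes 1/12.
Amira is living and takes 1/12.
Hanan is living and takes 1/4.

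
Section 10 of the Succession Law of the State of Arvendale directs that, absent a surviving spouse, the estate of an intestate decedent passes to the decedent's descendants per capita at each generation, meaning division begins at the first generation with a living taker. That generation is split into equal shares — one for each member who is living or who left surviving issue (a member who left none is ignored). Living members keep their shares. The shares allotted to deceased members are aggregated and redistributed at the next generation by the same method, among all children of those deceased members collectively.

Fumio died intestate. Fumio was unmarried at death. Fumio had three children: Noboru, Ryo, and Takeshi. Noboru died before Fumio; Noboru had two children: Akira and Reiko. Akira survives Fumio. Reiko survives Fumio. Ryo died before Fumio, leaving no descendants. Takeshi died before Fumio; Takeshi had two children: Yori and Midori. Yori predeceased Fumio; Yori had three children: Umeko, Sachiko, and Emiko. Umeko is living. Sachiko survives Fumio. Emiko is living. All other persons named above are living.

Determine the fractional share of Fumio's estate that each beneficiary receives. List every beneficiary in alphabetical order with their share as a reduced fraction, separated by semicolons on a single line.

There is no surviving spouse, so the entire estate passes to Fumio's descendants per capita at each generation.
No one at generation 1 (Noboru, Takeshi) is living; moving to the next generation.
At generation 2 (Akira, Reiko, Yori, Midori) there are 4 shares of (1)/4 = 1/4 each.
Living: Akira, Reiko, and Midori — each takes 1/4.
Deceased: Yori. That 1/4 share is carried to generation 3.
At generation 3 (Umeko, Sachiko, Emiko) there are 3 shares of (1/4)/3 = 1/12 each.
Living: Umeko, Sachiko, and Emiko — each takes 1/12.

Akira 1/4; Emiko 1/12; Midori 1/4; Reiko 1/4; Sachiko 1/12; Umeko 1/12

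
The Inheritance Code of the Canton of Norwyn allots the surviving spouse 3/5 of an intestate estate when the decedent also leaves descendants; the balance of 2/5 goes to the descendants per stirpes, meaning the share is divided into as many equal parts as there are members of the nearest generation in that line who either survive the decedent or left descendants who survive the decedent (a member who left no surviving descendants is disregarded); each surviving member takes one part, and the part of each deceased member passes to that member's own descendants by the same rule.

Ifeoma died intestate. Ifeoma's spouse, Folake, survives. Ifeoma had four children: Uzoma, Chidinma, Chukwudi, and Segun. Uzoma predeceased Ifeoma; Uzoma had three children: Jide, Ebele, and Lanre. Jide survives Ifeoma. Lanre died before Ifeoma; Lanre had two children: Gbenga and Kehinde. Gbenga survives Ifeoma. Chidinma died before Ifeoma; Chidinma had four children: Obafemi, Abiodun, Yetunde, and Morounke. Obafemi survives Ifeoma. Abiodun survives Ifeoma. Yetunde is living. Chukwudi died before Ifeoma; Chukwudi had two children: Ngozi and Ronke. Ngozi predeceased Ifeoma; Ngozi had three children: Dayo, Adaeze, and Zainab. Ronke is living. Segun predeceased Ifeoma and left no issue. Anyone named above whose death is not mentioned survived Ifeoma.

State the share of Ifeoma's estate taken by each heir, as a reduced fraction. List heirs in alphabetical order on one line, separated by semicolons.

Abiodun 1/30; Adaeze 1/45; Dayo 1/45; Ebele 2/45; Folake 3/5; Gbenga 1/45; Jide 2/45; Kehinde 1/45; Morounke 1/30; Obafemi 1/30; Ronke 1/15; Yetunde 1/30; Zainab 1/45

Folake, as surviving spouse, takes 3/5.
The remaining 2/5 passes to Ifeoma's descendants per stirpes.
Segun left no surviving issue, so that branch lapses and is disregarded.
The 2/5 is divided into 3 equal shares of 2/15 among Uzoma, Chidinma, Chukwudi.
Uzoma predeceased; the 2/15 allotted to Uzoma's branch passes to Uzoma's issue by representation.
The 2/15 is divided into 3 equal shares of 2/45 among Jide, Ebele, Lanre.
Jide is living and takes 2/45.
Ebele is living and takes 2/45.
Lanre predeceased; the 2/45 allotted to Lanre's branch passes to Lanre's issue by representation.
The 2/45 is divided into 2 equal shares of 1/45 among Gbenga, Kehinde.
Gbenga is living and takes 1/45.
Kehinde is living and takes 1/45.
Chidinma predeceased; the 2/15 allotted to Chidinma's branch passes to Chidinma's issue by representation.
The 2/15 is divided into 4 equal shares of 1/30 among Obafemi, Abiodun, Yetunde, Morounke.
Obafemi is living and takes 1/30.
Abiodun is living and takes 1/30.
Yetunde is living and takes 1/30.
Morounke is living and takes 1/30.
Chukwudi predeceased; the 2/15 allotted to Chukwudi's branch passes to Chukwudi's issue by representation.
The 2/15 is divided into 2 equal shares of 1/15 among Ngozi, Ronke.
Ngozi predeceased; the 1/15 allotted to Ngozi's branch passes to Ngozi's issue by representation.
The 1/15 is divided into 3 equal shares of 1/45 among Dayo, Adaeze, Zainab.
Dayo is living and takes 1/45.
Adaeze is living and takes 1/45.
Zainab is living and takes 1/45.
Ronke is living and takes 1/15.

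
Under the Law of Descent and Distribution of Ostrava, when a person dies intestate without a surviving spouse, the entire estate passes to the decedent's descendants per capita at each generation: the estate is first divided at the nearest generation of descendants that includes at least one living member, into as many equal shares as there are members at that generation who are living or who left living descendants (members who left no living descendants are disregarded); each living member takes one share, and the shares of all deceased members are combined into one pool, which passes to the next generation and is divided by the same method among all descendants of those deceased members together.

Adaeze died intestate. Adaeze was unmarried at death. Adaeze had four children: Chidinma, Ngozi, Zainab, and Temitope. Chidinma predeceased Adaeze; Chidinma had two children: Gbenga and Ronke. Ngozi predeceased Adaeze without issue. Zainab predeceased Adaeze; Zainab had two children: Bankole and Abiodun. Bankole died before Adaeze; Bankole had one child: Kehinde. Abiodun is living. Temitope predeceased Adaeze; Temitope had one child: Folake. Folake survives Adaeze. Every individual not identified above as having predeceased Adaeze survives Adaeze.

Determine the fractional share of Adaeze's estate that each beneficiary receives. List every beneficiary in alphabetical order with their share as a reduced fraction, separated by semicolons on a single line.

Abiodun 1/5; Folake 1/5; Gbenga 1/5; Kehinde 1/5; Ronke 1/5

There is no surviving spouse, so the entire estate passes to Adaeze's descendants per capita at each generation.
No one at generation 1 (Chidinma, Zainab, Temitope) is living; moving to the next generation.
At generation 2 (Gbenga, Ronke, Bankole, Abiodun, Folake) there are 5 shares of (1)/5 = 1/5 each.
Living: Gbenga, Ronke, Abiodun, and Folake — each takes 1/5.
Deceased: Bankole. That 1/5 share is carried to generation 3.
At generation 3 (Kehinde) there are 1 shares of (1/5)/1 = 1/5 each.
Living: Kehinde — each takes 1/5.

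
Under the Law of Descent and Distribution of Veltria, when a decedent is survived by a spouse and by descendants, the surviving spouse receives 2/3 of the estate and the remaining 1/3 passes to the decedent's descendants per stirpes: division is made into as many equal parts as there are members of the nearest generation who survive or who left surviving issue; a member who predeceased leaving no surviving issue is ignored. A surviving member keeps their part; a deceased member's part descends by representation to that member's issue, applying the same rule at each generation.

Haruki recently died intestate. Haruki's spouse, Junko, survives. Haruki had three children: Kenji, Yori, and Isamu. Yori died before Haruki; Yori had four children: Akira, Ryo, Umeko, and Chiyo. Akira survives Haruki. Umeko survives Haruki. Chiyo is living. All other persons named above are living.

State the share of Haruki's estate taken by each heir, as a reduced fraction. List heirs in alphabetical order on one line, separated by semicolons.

Akira 1/36; Chiyo 1/36; Isamu 1/9; Junko 2/3; Kenji 1/9; Ryo 1/36; Umeko 1/36

Junko, as surviving spouse, takes 2/3.
The remaining 1/3 passes to Haruki's descendants per stirpes.
The 1/3 is divided into 3 equal shares of 1/9 among Kenji, Yori, Isamu.
Kenji is living and takes 1/9.
Yori predeceased; the 1/9 allotted to Yori's branch passes to Yori's issue by representation.
The 1/9 is divided into 4 equal shares of 1/36 among Akira, Ryo, Umeko, Chiyo.
Akira is living and takes 1/36.
Ryo is living and takes 1/36.
Umeko is living and takes 1/36.
Chiyo is living and takes 1/36.
Isamu is living and takes 1/9.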